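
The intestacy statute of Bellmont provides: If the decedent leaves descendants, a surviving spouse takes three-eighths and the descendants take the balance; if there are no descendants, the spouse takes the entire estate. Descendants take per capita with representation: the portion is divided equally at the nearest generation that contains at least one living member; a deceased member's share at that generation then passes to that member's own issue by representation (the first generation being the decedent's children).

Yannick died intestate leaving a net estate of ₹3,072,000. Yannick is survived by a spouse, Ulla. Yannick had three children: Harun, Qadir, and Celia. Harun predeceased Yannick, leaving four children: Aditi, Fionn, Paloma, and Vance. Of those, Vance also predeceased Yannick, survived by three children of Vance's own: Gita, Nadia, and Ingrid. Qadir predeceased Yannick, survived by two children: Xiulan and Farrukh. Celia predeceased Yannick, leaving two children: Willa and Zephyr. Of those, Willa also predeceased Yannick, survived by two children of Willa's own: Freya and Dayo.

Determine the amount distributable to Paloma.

Ulla takes three-eighths of ₹3,072,000 = ₹1,152,000. The remaining ₹1,920,000 passes to the descendants.
No child survives, so the initial division is made at the grandchildren's generation.
The descendants' portion (₹1,920,000) is divided into 8 shares of ₹240,000: Aditi, Fionn, Paloma, Xiulan, Farrukh, and Zephyr each take ₹240,000; Vance's ₹240,000 share passes to Vance's issue; Willa's ₹240,000 share passes to Willa's issue.
Vance's share (₹240,000) is divided into 3 shares of ₹80,000: Gita, Nadia, and Ingrid each take ₹80,000.
Willa's share (₹240,000) is divided into 2 shares of ₹120,000: Freya and Dayo each take ₹120,000.

Paloma receives ₹240,000.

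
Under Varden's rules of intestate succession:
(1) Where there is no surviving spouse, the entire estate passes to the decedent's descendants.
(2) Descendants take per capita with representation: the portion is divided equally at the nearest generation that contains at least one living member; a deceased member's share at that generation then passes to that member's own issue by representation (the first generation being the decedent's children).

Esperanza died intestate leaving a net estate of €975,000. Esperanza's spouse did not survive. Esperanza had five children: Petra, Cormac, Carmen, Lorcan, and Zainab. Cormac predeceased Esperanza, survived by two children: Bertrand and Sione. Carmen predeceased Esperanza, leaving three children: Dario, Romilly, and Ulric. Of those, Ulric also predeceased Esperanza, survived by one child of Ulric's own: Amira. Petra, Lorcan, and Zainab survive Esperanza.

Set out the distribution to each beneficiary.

The entire €975,000 passes to the descendants.
That amount (€975,000) is divided into 5 shares of €195,000: Petra, Lorcan, and Zainab each take €195,000; Cormac's €195,000 share passes to Cormac's issue; Carmen's €195,000 share passes to Carmen's issue.
Cormac's share (€195,000) is divided into 2 shares of €97,500: Bertrand and Sione each take €97,500.
Carmen's share (€195,000) is divided into 3 shares of €65,000: Dario and Romilly each take €65,000; Ulric's €65,000 share passes to Ulric's issue.
Ulric's share (€65,000) passes entirely to Amira.

Petra: €195,000; Bertrand: €97,500; Sione: €97,500; Dario: €65,000; Romilly: €65,000; Amira: €65,000; Lorcan: €195,000; Zainab: €195,000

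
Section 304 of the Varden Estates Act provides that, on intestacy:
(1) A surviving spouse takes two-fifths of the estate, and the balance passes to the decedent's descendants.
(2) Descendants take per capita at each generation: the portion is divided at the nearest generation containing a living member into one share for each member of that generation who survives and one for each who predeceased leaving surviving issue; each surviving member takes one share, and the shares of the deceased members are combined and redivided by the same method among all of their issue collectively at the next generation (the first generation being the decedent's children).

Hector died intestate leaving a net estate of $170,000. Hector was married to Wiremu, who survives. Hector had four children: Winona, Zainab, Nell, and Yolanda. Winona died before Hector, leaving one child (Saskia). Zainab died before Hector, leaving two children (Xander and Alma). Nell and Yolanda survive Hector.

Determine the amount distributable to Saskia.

Saskia receives $17,000.

Wiremu takes two-fifths of $170,000 = $68,000. The remaining $102,000 passes to the descendants.
The descendants' portion ($102,000) is divided at the children's generation into 4 shares of $25,500. Nell and Yolanda each take $25,500. The 2 shares of the deceased (Winona and Zainab) are combined into a pool of $51,000.
That pool ($51,000) is divided at the grandchildren's generation equally among Saskia, Xander, and Alma: $17,000 each.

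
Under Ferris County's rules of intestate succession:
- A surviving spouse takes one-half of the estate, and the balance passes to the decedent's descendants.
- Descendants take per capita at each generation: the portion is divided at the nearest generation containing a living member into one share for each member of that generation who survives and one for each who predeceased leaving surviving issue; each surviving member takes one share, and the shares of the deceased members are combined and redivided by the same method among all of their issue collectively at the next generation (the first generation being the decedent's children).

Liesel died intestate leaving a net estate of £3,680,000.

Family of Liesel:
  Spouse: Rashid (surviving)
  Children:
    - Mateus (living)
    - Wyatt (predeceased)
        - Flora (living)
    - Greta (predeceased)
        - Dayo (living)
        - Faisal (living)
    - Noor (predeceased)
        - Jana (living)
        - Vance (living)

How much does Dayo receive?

Rashid takes one-half of £3,680,000 = £1,840,000. The remaining £1,840,000 passes to the descendants.
The descendants' portion (£1,840,000) is divided at the children's generation into 4 shares of £460,000. Mateus takes £460,000. The 3 shares of the deceased (Wyatt, Greta, and Noor) are combined into a pool of £1,380,000.
That pool (£1,380,000) is divided at the grandchildren's generation equally among Flora, Dayo, Faisal, Jana, and Vance: £276,000 each.

Dayo receives £276,000.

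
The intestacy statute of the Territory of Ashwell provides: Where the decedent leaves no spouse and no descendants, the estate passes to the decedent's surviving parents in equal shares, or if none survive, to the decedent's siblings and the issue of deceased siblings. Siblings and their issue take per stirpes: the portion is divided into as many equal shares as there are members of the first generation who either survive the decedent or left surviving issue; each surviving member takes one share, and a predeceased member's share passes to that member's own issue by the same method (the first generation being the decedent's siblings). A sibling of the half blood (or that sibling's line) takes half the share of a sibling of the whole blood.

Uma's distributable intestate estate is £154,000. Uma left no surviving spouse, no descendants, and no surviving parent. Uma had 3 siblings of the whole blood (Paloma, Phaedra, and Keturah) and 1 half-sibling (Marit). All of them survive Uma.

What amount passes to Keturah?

The entire £154,000 passes to the siblings and their issue.
Counting each half-blood sibling's line as half a unit, there are 7/2 units in £154,000, so one unit is £44,000. Whole-blood lines (Paloma, Phaedra, and Keturah) take £44,000 each; half-blood lines (Marit) take £22,000 each.

Keturah receives £44,000.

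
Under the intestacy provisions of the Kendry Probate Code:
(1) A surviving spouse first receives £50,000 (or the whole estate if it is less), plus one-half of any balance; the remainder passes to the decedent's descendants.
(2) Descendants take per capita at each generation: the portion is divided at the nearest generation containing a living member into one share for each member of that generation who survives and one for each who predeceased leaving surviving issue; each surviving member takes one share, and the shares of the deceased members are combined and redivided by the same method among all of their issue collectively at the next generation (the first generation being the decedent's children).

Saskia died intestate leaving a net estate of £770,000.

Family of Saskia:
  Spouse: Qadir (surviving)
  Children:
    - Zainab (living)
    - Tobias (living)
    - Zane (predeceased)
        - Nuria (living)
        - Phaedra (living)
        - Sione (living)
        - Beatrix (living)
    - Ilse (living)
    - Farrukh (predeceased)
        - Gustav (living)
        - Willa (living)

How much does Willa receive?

Willa receives £24,000.

Qadir first takes £50,000, leaving a balance of £720,000. Qadir then takes one-half of the balance (£360,000), for a total of £410,000. The remaining £360,000 passes to the descendants.
The descendants' portion (£360,000) is divided at the children's generation into 5 shares of £72,000. Zainab, Tobias, and Ilse each take £72,000. The 2 shares of the deceased (Zane and Farrukh) are combined into a pool of £144,000.
That pool (£144,000) is divided at the grandchildren's generation equally among Nuria, Phaedra, Sione, Beatrix, Gustav, and Willa: £24,000 each.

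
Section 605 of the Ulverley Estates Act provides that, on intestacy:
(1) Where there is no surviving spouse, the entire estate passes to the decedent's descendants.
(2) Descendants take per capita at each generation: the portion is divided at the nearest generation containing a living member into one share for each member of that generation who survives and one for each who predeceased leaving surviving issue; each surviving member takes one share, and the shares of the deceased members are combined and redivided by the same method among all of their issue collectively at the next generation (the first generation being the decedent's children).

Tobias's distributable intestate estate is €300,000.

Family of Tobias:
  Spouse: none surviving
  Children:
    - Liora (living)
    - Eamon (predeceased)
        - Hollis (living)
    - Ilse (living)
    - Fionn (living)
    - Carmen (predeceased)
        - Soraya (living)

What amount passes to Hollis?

The entire €300,000 passes to the descendants.
That amount (€300,000) is divided at the children's generation into 5 shares of €60,000. Liora, Ilse, and Fionn each take €60,000. The 2 shares of the deceased (Eamon and Carmen) are combined into a pool of €120,000.
That pool (€120,000) is divided at the grandchildren's generation equally among Hollis and Soraya: €60,000 each.

Hollis receives €60,000.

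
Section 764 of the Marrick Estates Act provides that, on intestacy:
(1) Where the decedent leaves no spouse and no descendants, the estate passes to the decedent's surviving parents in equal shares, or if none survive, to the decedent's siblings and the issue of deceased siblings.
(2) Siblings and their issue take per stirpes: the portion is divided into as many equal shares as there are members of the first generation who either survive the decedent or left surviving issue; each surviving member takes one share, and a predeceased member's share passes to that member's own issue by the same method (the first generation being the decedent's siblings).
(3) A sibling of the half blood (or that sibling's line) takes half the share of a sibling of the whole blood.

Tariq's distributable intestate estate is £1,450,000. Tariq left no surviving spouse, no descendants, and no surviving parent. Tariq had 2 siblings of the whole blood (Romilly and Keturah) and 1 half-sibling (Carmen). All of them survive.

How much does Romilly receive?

Romilly receives £580,000.

The entire £1,450,000 passes to the siblings and their issue.
Counting each half-blood sibling's line as half a unit, there are 5/2 units in £1,450,000, so one unit is £580,000. Whole-blood lines (Romilly and Keturah) take £580,000 each; half-blood lines (Carmen) take £290,000 each.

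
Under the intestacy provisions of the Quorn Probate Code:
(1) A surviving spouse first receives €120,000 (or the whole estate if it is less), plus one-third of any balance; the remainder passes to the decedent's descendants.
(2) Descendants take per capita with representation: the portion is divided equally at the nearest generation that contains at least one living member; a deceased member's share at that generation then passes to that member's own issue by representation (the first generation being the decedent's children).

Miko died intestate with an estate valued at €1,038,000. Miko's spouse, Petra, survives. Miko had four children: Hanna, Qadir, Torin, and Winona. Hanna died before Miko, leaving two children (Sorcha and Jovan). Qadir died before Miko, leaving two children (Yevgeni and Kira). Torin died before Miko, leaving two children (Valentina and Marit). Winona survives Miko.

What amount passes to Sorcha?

Sorcha receives €76,500.

Petra first takes €120,000, leaving a balance of €918,000. Petra then takes one-third of the balance (€306,000), for a total of €426,000. The remaining €612,000 passes to the descendants.
The descendants' portion (€612,000) is divided into 4 shares of €153,000: Winona takes €153,000; Hanna's €153,000 share passes to Hanna's issue; Qadir's €153,000 share passes to Qadir's issue; Torin's €153,000 share passes to Torin's issue.
Hanna's share (€153,000) is divided into 2 shares of €76,500: Sorcha and Jovan each take €76,500.
Qadir's share (€153,000) is divided into 2 shares of €76,500: Yevgeni and Kira each take €76,500.
Torin's share (€153,000) is divided into 2 shares of €76,500: Valentina and Marit each take €76,500.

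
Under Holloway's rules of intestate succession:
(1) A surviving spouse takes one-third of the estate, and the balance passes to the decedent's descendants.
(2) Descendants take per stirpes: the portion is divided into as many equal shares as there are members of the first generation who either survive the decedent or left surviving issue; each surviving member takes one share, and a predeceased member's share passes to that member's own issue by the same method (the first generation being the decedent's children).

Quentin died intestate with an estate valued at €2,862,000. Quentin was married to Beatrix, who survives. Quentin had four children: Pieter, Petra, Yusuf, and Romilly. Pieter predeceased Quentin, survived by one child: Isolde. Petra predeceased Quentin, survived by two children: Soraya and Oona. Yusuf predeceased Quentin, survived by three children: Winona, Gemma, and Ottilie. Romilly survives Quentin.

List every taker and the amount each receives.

Beatrix: €954,000; Isolde: €477,000; Soraya: €238,500; Oona: €238,500; Winona: €159,000; Gemma: €159,000; Ottilie: €159,000; Romilly: €477,000

Beatrix takes one-third of €2,862,000 = €954,000. The remaining €1,908,000 passes to the descendants.
The descendants' portion (€1,908,000) is divided into 4 shares of €477,000: Romilly takes €477,000; Pieter's €477,000 share passes to Pieter's issue; Petra's €477,000 share passes to Petra's issue; Yusuf's €477,000 share passes to Yusuf's issue.
Pieter's share (€477,000) passes entirely to Isolde.
Petra's share (€477,000) is divided into 2 shares of €238,500: Soraya and Oona each take €238,500.
Yusuf's share (€477,000) is divided into 3 shares of €159,000: Winona, Gemma, and Ottilie each take €159,000.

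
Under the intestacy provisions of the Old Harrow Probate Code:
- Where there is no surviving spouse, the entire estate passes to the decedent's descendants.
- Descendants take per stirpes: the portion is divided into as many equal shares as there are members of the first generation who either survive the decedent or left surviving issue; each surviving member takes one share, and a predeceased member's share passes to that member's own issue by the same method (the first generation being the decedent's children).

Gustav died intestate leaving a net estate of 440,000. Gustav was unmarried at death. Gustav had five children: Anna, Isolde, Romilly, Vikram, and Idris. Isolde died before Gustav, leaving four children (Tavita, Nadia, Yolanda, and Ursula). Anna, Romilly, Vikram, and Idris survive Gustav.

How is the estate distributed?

The entire 440,000 passes to the descendants.
That amount (440,000) is divided into 5 shares of 88,000: Anna, Romilly, Vikram, and Idris each take 88,000; Isolde's 88,000 share passes to Isolde's issue.
Isolde's share (88,000) is divided into 4 shares of 22,000: Tavita, Nadia, Yolanda, and Ursula each take 22,000.

Anna: 88,000; Tavita: 22,000; Nadia: 22,000; Yolanda: 22,000; Ursula: 22,000; Romilly: 88,000; Vikram: 88,000; Idris: 88,000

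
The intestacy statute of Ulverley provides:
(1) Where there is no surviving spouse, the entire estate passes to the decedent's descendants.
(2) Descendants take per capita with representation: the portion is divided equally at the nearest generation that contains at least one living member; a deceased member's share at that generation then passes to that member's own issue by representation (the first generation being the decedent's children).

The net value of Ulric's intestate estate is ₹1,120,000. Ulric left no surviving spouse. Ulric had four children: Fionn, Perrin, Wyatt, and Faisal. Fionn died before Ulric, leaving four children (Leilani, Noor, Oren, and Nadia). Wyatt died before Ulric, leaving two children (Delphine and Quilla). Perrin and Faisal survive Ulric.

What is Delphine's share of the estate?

The entire ₹1,120,000 passes to the descendants.
That amount (₹1,120,000) is divided into 4 shares of ₹280,000: Perrin and Faisal each take ₹280,000; Fionn's ₹280,000 share passes to Fionn's issue; Wyatt's ₹280,000 share passes to Wyatt's issue.
Fionn's share (₹280,000) is divided into 4 shares of ₹70,000: Leilani, Noor, Oren, and Nadia each take ₹70,000.
Wyatt's share (₹280,000) is divided into 2 shares of ₹140,000: Delphine and Quilla each take ₹140,000.

Delphine receives ₹140,000.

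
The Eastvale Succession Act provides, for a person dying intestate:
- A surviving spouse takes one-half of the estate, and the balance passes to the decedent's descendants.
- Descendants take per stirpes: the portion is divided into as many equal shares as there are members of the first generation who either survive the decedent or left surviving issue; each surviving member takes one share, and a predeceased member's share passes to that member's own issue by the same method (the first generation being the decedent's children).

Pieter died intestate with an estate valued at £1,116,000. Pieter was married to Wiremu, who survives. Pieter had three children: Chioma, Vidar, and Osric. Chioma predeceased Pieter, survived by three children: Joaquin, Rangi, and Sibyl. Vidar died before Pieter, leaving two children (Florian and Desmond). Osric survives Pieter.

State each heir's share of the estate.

Wiremu: £558,000; Joaquin: £62,000; Rangi: £62,000; Sibyl: £62,000; Florian: £93,000; Desmond: £93,000; Osric: £186,000

Wiremu takes one-half of £1,116,000 = £558,000. The remaining £558,000 passes to the descendants.
The descendants' portion (£558,000) is divided into 3 shares of £186,000: Osric takes £186,000; Chioma's £186,000 share passes to Chioma's issue; Vidar's £186,000 share passes to Vidar's issue.
Chioma's share (£186,000) is divided into 3 shares of £62,000: Joaquin, Rangi, and Sibyl each take £62,000.
Vidar's share (£186,000) is divided into 2 shares of £93,000: Florian and Desmond each take £93,000.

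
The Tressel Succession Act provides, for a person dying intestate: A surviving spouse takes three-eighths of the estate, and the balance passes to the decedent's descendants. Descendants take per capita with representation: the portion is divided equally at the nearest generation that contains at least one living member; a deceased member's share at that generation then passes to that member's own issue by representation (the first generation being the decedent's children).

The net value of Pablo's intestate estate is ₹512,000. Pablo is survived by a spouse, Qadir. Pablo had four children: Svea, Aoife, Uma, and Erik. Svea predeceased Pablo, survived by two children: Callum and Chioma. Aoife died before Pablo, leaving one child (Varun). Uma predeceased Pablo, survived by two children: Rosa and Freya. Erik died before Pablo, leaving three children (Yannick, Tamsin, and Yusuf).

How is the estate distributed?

Qadir takes three-eighths of ₹512,000 = ₹192,000. The remaining ₹320,000 passes to the descendants.
No child survives, so the initial division is made at the grandchildren's generation.
The descendants' portion (₹320,000) is divided into 8 shares of ₹40,000: Callum, Chioma, Varun, Rosa, Freya, Yannick, Tamsin, and Yusuf each take ₹40,000.

Qadir: ₹192,000; Callum: ₹40,000; Chioma: ₹40,000; Varun: ₹40,000; Rosa: ₹40,000; Freya: ₹40,000; Yannick: ₹40,000; Tamsin: ₹40,000; Yusuf: ₹40,000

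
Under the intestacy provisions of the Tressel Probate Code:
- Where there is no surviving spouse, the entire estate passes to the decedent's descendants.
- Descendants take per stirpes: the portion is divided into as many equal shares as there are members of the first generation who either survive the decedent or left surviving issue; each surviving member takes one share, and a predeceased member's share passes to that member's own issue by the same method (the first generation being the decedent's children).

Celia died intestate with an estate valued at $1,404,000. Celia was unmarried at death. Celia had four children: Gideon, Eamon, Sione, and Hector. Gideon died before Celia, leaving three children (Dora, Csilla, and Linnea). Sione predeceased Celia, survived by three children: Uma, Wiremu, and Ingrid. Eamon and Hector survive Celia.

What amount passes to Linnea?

The entire $1,404,000 passes to the descendants.
That amount ($1,404,000) is divided into 4 shares of $351,000: Eamon and Hector each take $351,000; Gideon's $351,000 share passes to Gideon's issue; Sione's $351,000 share passes to Sione's issue.
Gideon's share ($351,000) is divided into 3 shares of $117,000: Dora, Csilla, and Linnea each take $117,000.
Sione's share ($351,000) is divided into 3 shares of $117,000: Uma, Wiremu, and Ingrid each take $117,000.

Linnea receives $117,000.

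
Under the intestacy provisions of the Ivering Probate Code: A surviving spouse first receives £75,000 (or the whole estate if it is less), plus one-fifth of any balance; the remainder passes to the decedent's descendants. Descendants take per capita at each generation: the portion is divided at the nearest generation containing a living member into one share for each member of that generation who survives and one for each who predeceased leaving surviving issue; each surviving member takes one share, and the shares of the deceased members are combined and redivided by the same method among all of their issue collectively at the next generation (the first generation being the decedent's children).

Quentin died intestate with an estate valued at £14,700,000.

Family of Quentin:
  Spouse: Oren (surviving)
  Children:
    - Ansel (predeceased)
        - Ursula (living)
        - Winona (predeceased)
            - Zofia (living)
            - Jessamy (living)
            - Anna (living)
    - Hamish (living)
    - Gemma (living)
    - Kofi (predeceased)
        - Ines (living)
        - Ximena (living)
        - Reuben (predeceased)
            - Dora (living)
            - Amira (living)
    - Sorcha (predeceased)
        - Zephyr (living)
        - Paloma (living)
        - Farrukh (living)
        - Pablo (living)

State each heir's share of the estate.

Oren: £3,000,000; Ursula: £780,000; Zofia: £312,000; Jessamy: £312,000; Anna: £312,000; Hamish: £2,340,000; Gemma: £2,340,000; Ines: £780,000; Ximena: £780,000; Dora: £312,000; Amira: £312,000; Zephyr: £780,000; Paloma: £780,000; Farrukh: £780,000; Pablo: £780,000

Oren first takes £75,000, leaving a balance of £14,625,000. Oren then takes one-fifth of the balance (£2,925,000), for a total of £3,000,000. The remaining £11,700,000 passes to the descendants.
The descendants' portion (£11,700,000) is divided at the children's generation into 5 shares of £2,340,000. Hamish and Gemma each take £2,340,000. The 3 shares of the deceased (Ansel, Kofi, and Sorcha) are combined into a pool of £7,020,000.
That pool (£7,020,000) is divided at the grandchildren's generation into 9 shares of £780,000. Ursula, Ines, Ximena, Zephyr, Paloma, Farrukh, and Pablo each take £780,000. The 2 shares of the deceased (Winona and Reuben) are combined into a pool of £1,560,000.
That pool (£1,560,000) is divided at the great-grandchildren's generation equally among Zofia, Jessamy, Anna, Dora, and Amira: £312,000 each.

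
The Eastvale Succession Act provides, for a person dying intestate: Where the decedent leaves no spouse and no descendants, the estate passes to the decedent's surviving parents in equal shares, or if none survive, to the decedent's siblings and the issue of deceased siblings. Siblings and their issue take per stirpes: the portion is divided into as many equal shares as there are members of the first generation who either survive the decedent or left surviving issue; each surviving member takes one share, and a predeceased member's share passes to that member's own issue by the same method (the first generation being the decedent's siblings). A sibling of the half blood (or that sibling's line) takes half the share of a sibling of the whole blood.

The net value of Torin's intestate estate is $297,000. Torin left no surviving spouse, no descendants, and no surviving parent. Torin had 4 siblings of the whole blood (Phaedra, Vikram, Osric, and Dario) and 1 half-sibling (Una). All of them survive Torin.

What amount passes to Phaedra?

The entire $297,000 passes to the siblings and their issue.
Counting each half-blood sibling's line as half a unit, there are 9/2 units in $297,000, so one unit is $66,000. Whole-blood lines (Phaedra, Vikram, Osric, and Dario) take $66,000 each; half-blood lines (Una) take $33,000 each.

Phaedra receives $66,000.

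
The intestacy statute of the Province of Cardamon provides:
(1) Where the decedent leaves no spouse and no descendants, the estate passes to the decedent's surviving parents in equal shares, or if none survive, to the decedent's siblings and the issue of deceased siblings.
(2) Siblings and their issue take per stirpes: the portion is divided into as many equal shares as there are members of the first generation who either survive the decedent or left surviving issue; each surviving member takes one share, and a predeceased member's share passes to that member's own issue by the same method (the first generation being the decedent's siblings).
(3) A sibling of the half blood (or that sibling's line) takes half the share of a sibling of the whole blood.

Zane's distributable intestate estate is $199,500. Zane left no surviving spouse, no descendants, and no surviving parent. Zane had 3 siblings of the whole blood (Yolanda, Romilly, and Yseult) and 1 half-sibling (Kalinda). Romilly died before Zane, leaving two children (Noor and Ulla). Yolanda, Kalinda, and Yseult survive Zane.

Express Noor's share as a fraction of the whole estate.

Noor receives 1/7 of the estate.

The entire $199,500 passes to the siblings and their issue.
Counting each half-blood sibling's line as half a unit, there are 7/2 units in $199,500, so one unit is $57,000. Whole-blood lines (Yolanda, Romilly, and Yseult) take $57,000 each; half-blood lines (Kalinda) take $28,500 each.
Romilly's share ($57,000) is divided into 2 shares of $28,500: Noor and Ulla each take $28,500.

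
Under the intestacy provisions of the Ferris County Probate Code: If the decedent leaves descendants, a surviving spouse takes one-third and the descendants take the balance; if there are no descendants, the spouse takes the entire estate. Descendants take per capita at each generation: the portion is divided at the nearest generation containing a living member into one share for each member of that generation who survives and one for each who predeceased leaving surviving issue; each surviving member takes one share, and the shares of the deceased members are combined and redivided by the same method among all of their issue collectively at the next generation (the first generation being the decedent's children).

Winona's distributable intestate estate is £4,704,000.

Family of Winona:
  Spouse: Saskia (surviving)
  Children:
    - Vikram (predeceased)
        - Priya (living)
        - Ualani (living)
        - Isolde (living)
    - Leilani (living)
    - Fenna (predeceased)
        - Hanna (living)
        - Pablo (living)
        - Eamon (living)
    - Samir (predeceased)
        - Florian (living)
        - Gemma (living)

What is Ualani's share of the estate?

Saskia takes one-third of £4,704,000 = £1,568,000. The remaining £3,136,000 passes to the descendants.
The descendants' portion (£3,136,000) is divided at the children's generation into 4 shares of £784,000. Leilani takes £784,000. The 3 shares of the deceased (Vikram, Fenna, and Samir) are combined into a pool of £2,352,000.
That pool (£2,352,000) is divided at the grandchildren's generation equally among Priya, Ualani, Isolde, Hanna, Pablo, Eamon, Florian, and Gemma: £294,000 each.

Ualani receives £294,000.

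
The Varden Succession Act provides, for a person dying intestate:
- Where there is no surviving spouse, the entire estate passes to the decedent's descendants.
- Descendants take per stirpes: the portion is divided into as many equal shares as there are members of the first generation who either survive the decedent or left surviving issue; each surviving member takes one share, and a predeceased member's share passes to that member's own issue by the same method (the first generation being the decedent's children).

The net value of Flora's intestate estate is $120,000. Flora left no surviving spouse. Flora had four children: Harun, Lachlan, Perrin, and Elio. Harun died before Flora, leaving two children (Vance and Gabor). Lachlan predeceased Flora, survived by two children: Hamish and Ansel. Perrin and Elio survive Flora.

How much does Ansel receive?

The entire $120,000 passes to the descendants.
That amount ($120,000) is divided into 4 shares of $30,000: Perrin and Elio each take $30,000; Harun's $30,000 share passes to Harun's issue; Lachlan's $30,000 share passes to Lachlan's issue.
Harun's share ($30,000) is divided into 2 shares of $15,000: Vance and Gabor each take $15,000.
Lachlan's share ($30,000) is divided into 2 shares of $15,000: Hamish and Ansel each take $15,000.

Ansel receives $15,000.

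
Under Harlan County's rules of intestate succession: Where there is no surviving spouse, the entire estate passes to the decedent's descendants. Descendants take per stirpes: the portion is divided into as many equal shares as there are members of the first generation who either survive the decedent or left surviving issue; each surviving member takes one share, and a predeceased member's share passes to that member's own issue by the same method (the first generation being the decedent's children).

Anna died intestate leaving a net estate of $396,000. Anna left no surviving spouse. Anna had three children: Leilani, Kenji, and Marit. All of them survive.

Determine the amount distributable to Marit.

Marit receives $132,000.

The entire $396,000 passes to the descendants.
That amount ($396,000) is divided into 3 shares of $132,000: Leilani, Kenji, and Marit each take $132,000.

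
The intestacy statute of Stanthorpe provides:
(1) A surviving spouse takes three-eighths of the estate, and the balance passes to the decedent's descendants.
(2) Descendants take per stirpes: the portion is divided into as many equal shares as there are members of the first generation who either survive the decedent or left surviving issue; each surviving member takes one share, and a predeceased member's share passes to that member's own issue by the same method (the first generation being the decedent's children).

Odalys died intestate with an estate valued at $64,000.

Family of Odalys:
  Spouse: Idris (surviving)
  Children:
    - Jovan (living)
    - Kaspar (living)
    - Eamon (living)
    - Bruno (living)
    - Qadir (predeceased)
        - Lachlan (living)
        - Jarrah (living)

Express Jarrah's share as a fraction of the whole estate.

Idris takes three-eighths of $64,000 = $24,000. The remaining $40,000 passes to the descendants.
The descendants' portion ($40,000) is divided into 5 shares of $8,000: Jovan, Kaspar, Eamon, and Bruno each take $8,000; Qadir's $8,000 share passes to Qadir's issue.
Qadir's share ($8,000) is divided into 2 shares of $4,000: Lachlan and Jarrah each take $4,000.

Jarrah receives 1/16 of the estate.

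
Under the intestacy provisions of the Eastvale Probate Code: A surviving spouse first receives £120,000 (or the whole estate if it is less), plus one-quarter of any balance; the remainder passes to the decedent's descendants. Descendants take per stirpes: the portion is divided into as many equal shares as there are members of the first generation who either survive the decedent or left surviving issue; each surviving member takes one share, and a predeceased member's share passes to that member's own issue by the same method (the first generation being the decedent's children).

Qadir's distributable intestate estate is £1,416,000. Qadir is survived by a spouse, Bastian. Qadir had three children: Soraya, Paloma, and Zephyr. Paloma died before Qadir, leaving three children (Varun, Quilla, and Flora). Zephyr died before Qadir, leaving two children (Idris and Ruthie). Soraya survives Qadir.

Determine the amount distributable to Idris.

Idris receives £162,000.

Bastian first takes £120,000, leaving a balance of £1,296,000. Bastian then takes one-quarter of the balance (£324,000), for a total of £444,000. The remaining £972,000 passes to the descendants.
The descendants' portion (£972,000) is divided into 3 shares of £324,000: Soraya takes £324,000; Paloma's £324,000 share passes to Paloma's issue; Zephyr's £324,000 share passes to Zephyr's issue.
Paloma's share (£324,000) is divided into 3 shares of £108,000: Varun, Quilla, and Flora each take £108,000.
Zephyr's share (£324,000) is divided into 2 shares of £162,000: Idris and Ruthie each take £162,000.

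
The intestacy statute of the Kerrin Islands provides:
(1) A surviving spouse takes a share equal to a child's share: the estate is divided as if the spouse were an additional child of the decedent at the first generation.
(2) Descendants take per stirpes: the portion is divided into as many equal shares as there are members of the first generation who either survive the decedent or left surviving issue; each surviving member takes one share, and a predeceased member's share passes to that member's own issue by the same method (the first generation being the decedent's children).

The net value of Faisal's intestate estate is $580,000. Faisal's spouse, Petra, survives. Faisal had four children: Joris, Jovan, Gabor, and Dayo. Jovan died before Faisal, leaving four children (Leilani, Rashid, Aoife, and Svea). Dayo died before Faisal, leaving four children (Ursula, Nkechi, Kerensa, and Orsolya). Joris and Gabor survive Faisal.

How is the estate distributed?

Petra: $116,000; Joris: $116,000; Leilani: $29,000; Rashid: $29,000; Aoife: $29,000; Svea: $29,000; Gabor: $116,000; Ursula: $29,000; Nkechi: $29,000; Kerensa: $29,000; Orsolya: $29,000

The spouse counts as an additional share at the children's level, so there are 5 primary shares of $116,000. Petra takes one such share ($116,000).
The children's combined portion ($464,000) is divided into 4 shares of $116,000: Joris and Gabor each take $116,000; Jovan's $116,000 share passes to Jovan's issue; Dayo's $116,000 share passes to Dayo's issue.
Jovan's share ($116,000) is divided into 4 shares of $29,000: Leilani, Rashid, Aoife, and Svea each take $29,000.
Dayo's share ($116,000) is divided into 4 shares of $29,000: Ursula, Nkechi, Kerensa, and Orsolya each take $29,000.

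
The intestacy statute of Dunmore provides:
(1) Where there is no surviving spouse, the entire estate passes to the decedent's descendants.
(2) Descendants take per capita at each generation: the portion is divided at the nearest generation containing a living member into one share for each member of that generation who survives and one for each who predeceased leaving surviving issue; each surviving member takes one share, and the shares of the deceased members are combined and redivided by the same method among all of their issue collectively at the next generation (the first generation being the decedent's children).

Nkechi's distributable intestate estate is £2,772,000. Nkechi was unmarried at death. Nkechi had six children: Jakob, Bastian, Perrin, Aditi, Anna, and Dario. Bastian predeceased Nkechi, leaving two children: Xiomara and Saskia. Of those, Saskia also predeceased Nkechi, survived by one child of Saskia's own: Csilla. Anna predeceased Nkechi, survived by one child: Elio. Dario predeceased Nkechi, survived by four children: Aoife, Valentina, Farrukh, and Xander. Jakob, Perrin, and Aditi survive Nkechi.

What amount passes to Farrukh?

Farrukh receives £198,000.

The entire £2,772,000 passes to the descendants.
That amount (£2,772,000) is divided at the children's generation into 6 shares of £462,000. Jakob, Perrin, and Aditi each take £462,000. The 3 shares of the deceased (Bastian, Anna, and Dario) are combined into a pool of £1,386,000.
That pool (£1,386,000) is divided at the grandchildren's generation into 7 shares of £198,000. Xiomara, Elio, Aoife, Valentina, Farrukh, and Xander each take £198,000. The remaining share for the deceased Saskia (£198,000) is carried to the next generation.
That pool (£198,000) passes entirely to Csilla, the sole taker at the great-grandchildren's generation.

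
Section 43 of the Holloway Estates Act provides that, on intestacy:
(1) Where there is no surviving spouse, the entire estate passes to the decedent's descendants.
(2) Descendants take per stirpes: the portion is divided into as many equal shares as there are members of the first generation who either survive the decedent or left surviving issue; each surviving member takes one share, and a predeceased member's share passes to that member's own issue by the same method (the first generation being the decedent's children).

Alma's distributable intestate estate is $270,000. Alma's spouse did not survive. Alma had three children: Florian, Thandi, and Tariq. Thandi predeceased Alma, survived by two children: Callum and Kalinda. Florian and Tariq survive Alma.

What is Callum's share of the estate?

The entire $270,000 passes to the descendants.
That amount ($270,000) is divided into 3 shares of $90,000: Florian and Tariq each take $90,000; Thandi's $90,000 share passes to Thandi's issue.
Thandi's share ($90,000) is divided into 2 shares of $45,000: Callum and Kalinda each take $45,000.

Callum receives $45,000.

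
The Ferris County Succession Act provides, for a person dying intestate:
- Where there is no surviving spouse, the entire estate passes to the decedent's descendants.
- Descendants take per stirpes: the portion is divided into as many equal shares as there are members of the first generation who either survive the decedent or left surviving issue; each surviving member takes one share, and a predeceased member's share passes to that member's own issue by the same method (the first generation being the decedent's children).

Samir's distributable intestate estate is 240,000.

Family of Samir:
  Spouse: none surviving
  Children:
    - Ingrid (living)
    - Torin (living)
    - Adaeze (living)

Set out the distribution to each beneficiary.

The entire 240,000 passes to the descendants.
That amount (240,000) is divided into 3 shares of 80,000: Ingrid, Torin, and Adaeze each take 80,000.

Ingrid: 80,000; Torin: 80,000; Adaeze: 80,000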